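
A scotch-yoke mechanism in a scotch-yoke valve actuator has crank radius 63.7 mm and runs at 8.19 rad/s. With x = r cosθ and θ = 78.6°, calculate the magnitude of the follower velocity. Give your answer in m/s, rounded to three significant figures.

0.511

ω = 8.19 rad/s
x = r cosθ ⇒ ẋ = −rω sinθ.
|v| = rω|sinθ| = 0.0637·8.19·|sin 78.6°| = 0.51141 m/s.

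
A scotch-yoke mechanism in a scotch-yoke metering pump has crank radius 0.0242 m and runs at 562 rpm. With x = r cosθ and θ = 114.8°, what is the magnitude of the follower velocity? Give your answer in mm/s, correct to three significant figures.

1290

ω = 58.85 rad/s (from 562 rpm).
x = r cosθ ⇒ ẋ = −rω sinθ.
|v| = rω|sinθ| = 0.0242·58.85·|sin 114.8°| = 1.2929 m/s = 1292.9 mm/s.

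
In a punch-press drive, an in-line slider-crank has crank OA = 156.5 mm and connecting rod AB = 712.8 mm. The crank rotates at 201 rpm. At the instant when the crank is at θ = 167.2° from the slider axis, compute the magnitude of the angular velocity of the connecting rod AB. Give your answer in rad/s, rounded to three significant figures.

ω = 21.05 rad/s (converted from 201 rpm).
The rod makes angle φ with the slider axis where L sinφ = r sinθ; differentiating, L cosφ·φ̇ = r ω cosθ.
L cosφ = √(L² − r² sin²θ) = 0.71196 m.
|ω_rod| = r ω |cosθ| / √(L² − r² sin²θ) = 0.1565·21.05·0.97515/0.71196 = 4.5119 rad/s.

4.51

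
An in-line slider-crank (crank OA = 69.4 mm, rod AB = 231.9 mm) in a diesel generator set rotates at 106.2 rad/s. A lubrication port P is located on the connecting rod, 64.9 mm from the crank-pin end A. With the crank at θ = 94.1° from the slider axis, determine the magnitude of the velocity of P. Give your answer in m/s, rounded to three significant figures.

7.32

ω = 106.2 rad/s.  Crank-pin speed |V_A| = rω = 7.3703 m/s, perpendicular to OA.
Rod angle: sinφ = −(r/L) sinθ ⇒ φ = -17.368°; ω_rod = −rω cosθ/√(L²−r²sin²θ) = +2.3809 rad/s.
V_P = V_A + ω_rod × AP, with AP = 0.0649 m along the rod.
Components: V_Px = −rω sinθ − a·ω_rod·sinφ = -7.3053 m/s;  V_Py = rω cosθ + a·ω_rod·cosφ = -0.37948 m/s.
|V_P| = √(V_Px² + V_Py²) = 7.3151 m/s.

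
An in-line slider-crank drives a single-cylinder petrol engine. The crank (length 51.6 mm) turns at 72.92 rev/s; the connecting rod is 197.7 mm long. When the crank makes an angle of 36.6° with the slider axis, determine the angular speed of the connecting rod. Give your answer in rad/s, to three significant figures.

97.2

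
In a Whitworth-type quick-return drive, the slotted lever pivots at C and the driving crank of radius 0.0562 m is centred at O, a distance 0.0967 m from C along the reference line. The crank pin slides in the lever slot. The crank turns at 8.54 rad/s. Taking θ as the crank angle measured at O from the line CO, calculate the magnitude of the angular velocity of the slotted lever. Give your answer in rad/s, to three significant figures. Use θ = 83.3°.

2.35

ω = 8.54 rad/s
Crank pin A relative to C: A = (d + r cosθ, r sinθ); lever angle φ = atan2(r sinθ, d + r cosθ).
Differentiating tanφ: φ̇ = rω(d cosθ + r)/(d² + r² + 2dr cosθ).
d² + r² + 2dr cosθ = |CA|² = 0.0137774 m²;  d cosθ + r = +0.067482 m.
|ω_lever| = |0.0562·8.54·+0.067482| / 0.0137774 = 2.3508 rad/s.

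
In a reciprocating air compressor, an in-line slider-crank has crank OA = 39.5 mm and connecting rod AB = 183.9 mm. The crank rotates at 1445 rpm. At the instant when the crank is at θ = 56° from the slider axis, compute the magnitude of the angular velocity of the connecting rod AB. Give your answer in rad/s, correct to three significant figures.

ω = 151.3 rad/s (converted from 1445 rpm).
The rod makes angle φ with the slider axis where L sinφ = r sinθ; differentiating, L cosφ·φ̇ = r ω cosθ.
L cosφ = √(L² − r² sin²θ) = 0.18096 m.
|ω_rod| = r ω |cosθ| / √(L² − r² sin²θ) = 0.0395·151.3·0.55919/0.18096 = 18.47 rad/s.

18.5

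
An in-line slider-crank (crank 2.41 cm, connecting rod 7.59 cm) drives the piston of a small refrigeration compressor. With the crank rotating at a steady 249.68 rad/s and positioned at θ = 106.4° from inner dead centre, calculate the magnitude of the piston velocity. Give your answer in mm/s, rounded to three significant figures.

5230

ω = 249.7 rad/s
For an in-line slider-crank, x = r cosθ + √(L² − r² sin²θ), so v = −rω sinθ·[1 + r cosθ/√(L² − r² sin²θ)].
With r = 0.0241 m, L = 0.0759 m, θ = 106.4°: √(L² − r² sin²θ) = 0.072293 m.
v = −0.0241·249.7·0.95931·[1 + 0.0241·-0.28234/0.072293] = -5.2291 m/s.
|v| = 5.2291 m/s = 5229.1 mm/s.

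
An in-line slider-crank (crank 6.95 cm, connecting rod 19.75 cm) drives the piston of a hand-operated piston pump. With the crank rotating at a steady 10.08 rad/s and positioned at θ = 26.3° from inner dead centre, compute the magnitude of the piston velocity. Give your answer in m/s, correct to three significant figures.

ω = 10.08 rad/s
For an in-line slider-crank, x = r cosθ + √(L² − r² sin²θ), so v = −rω sinθ·[1 + r cosθ/√(L² − r² sin²θ)].
With r = 0.0695 m, L = 0.1975 m, θ = 26.3°: √(L² − r² sin²θ) = 0.19508 m.
v = −0.0695·10.08·0.44307·[1 + 0.0695·0.89649/0.19508] = -0.40953 m/s.
|v| = 0.40953 m/s.

0.410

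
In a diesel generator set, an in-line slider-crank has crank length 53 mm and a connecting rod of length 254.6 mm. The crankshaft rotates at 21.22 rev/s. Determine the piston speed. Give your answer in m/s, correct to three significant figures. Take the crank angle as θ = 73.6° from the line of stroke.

ω = 2π·21.2 = 133.3 rad/s
For an in-line slider-crank, x = r cosθ + √(L² − r² sin²θ), so v = −rω sinθ·[1 + r cosθ/√(L² − r² sin²θ)].
With r = 0.053 m, L = 0.2546 m, θ = 73.6°: √(L² − r² sin²θ) = 0.24947 m.
v = −0.053·133.3·0.95931·[1 + 0.053·0.28234/0.24947] = -7.1856 m/s.
|v| = 7.1856 m/s.

7.19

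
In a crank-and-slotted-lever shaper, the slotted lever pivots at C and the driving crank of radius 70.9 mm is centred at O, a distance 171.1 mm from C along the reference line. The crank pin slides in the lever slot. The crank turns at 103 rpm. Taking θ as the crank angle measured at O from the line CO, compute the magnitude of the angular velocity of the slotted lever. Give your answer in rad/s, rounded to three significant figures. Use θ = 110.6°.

0.318

ω = 10.79 rad/s (from 103 rpm).
Crank pin A relative to C: A = (d + r cosθ, r sinθ); lever angle φ = atan2(r sinθ, d + r cosθ).
Differentiating tanφ: φ̇ = rω(d cosθ + r)/(d² + r² + 2dr cosθ).
d² + r² + 2dr cosθ = |CA|² = 0.0257656 m²;  d cosθ + r = +0.0107 m.
|ω_lever| = |0.0709·10.79·+0.0107| / 0.0257656 = 0.31758 rad/s.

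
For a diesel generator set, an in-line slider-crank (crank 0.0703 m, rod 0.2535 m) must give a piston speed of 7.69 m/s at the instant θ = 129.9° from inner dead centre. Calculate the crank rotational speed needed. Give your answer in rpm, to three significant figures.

1660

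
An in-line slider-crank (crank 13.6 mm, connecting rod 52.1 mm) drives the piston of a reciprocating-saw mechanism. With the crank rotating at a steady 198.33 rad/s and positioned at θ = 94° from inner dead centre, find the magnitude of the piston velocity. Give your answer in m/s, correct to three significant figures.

2.64

ω = 198.3 rad/s
For an in-line slider-crank, x = r cosθ + √(L² − r² sin²θ), so v = −rω sinθ·[1 + r cosθ/√(L² − r² sin²θ)].
With r = 0.0136 m, L = 0.0521 m, θ = 94°: √(L² − r² sin²θ) = 0.050303 m.
v = −0.0136·198.3·0.99756·[1 + 0.0136·-0.06976/0.050303] = -2.64 m/s.
|v| = 2.64 m/s.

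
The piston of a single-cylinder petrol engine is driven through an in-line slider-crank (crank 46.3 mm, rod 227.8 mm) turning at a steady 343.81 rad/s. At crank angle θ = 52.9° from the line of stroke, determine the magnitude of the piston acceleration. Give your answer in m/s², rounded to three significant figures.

ω = 343.8 rad/s
x(θ) = r cosθ + √(L² − r² sin²θ); with ω constant, a = ω²·d²x/dθ².
d²x/dθ² = −r cosθ − r²(cos2θ)/√u − r⁴ sin²2θ/(4u^{3/2}),  u = L² − r² sin²θ = 0.0505292 m².
Substituting r = 0.0463 m, L = 0.2278 m, θ = 52.9°: d²x/dθ² = -0.025426 m.
a = ω²·d²x/dθ² = (343.8)²·(-0.025426) = -3005.4 m/s²;  |a| = 3005.4 m/s².

3010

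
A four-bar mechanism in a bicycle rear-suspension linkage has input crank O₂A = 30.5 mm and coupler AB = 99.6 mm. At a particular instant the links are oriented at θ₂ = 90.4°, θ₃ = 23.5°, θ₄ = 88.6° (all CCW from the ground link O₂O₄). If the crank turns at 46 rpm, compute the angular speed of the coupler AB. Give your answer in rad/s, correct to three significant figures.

0.0511

ω₂ = 4.817 rad/s (from 46 rpm).
Differentiating the loop-closure r₂e^{iθ₂}+r₃e^{iθ₃}=r₁+r₄e^{iθ₄} gives r₂ω₂e^{iθ₂}+r₃ω₃e^{iθ₃}=r₄ω₄e^{iθ₄}.
Eliminating the other unknown: ω₃ = r₂ω₂ sin(θ₄−θ₂) / [r₃ sin(θ₃−θ₄)].
Numerator sine = -0.03141; denominator sine = -0.90704.
Result = 0.0305·4.817·(-0.03141) / (0.0996·(-0.90704)) = +0.051083 rad/s; magnitude 0.051083 rad/s.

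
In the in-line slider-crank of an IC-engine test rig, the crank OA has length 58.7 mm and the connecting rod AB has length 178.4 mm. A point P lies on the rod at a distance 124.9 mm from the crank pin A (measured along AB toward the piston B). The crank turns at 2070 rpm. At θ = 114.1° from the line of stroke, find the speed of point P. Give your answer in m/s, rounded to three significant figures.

ω = 216.8 rad/s.  Crank-pin speed |V_A| = rω = 12.724 m/s, perpendicular to OA.
Rod angle: sinφ = −(r/L) sinθ ⇒ φ = -17.479°; ω_rod = −rω cosθ/√(L²−r²sin²θ) = +30.534 rad/s.
V_P = V_A + ω_rod × AP, with AP = 0.1249 m along the rod.
Components: V_Px = −rω sinθ − a·ω_rod·sinφ = -10.47 m/s;  V_Py = rω cosθ + a·ω_rod·cosφ = -1.5581 m/s.
|V_P| = √(V_Px² + V_Py²) = 10.585 m/s.

10.6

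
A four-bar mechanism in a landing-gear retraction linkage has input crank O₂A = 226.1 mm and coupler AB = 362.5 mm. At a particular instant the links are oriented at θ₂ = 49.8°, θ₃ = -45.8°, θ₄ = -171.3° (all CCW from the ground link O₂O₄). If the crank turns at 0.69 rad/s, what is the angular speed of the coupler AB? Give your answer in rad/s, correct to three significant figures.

ω₂ = 0.69 rad/s
Differentiating the loop-closure r₂e^{iθ₂}+r₃e^{iθ₃}=r₁+r₄e^{iθ₄} gives r₂ω₂e^{iθ₂}+r₃ω₃e^{iθ₃}=r₄ω₄e^{iθ₄}.
Eliminating the other unknown: ω₃ = r₂ω₂ sin(θ₄−θ₂) / [r₃ sin(θ₃−θ₄)].
Numerator sine = +0.65738; denominator sine = +0.81412.
Result = 0.2261·0.69·(+0.65738) / (0.3625·(+0.81412)) = +0.34751 rad/s; magnitude 0.34751 rad/s.

0.348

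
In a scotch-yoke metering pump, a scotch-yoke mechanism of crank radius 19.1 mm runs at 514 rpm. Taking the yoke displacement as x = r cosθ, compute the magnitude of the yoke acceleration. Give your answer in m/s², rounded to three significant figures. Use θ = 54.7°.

32.0

ω = 53.83 rad/s (from 514 rpm).
x = r cosθ ⇒ ẍ = −rω² cosθ (ω constant).
|a| = rω²|cosθ| = 0.0191·(53.83)²·|cos 54.7°| = 31.977 m/s².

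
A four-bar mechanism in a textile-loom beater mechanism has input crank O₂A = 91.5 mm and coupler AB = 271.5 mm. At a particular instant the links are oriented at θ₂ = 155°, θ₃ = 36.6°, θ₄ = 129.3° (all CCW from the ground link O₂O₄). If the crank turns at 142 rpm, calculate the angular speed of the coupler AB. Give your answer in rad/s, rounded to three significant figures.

ω₂ = 14.87 rad/s (from 142 rpm).
Differentiating the loop-closure r₂e^{iθ₂}+r₃e^{iθ₃}=r₁+r₄e^{iθ₄} gives r₂ω₂e^{iθ₂}+r₃ω₃e^{iθ₃}=r₄ω₄e^{iθ₄}.
Eliminating the other unknown: ω₃ = r₂ω₂ sin(θ₄−θ₂) / [r₃ sin(θ₃−θ₄)].
Numerator sine = -0.43366; denominator sine = -0.99889.
Result = 0.0915·14.87·(-0.43366) / (0.2715·(-0.99889)) = +2.1757 rad/s; magnitude 2.1757 rad/s.

2.18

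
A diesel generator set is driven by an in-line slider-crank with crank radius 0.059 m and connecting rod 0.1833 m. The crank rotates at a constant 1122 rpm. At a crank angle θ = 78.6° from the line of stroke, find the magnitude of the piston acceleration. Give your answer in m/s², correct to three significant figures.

ω = 2π·1122/60 = 117.5 rad/s
x(θ) = r cosθ + √(L² − r² sin²θ); with ω constant, a = ω²·d²x/dθ².
d²x/dθ² = −r cosθ − r²(cos2θ)/√u − r⁴ sin²2θ/(4u^{3/2}),  u = L² − r² sin²θ = 0.0302539 m².
Substituting r = 0.059 m, L = 0.1833 m, θ = 78.6°: d²x/dθ² = +0.0067011 m.
a = ω²·d²x/dθ² = (117.5)²·(+0.0067011) = +92.51 m/s²;  |a| = 92.51 m/s².

92.5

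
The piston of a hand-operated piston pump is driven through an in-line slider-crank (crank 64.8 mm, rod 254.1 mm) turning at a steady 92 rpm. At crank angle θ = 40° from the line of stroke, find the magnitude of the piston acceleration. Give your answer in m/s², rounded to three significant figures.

ω = 2π·92/60 = 9.634 rad/s
x(θ) = r cosθ + √(L² − r² sin²θ); with ω constant, a = ω²·d²x/dθ².
d²x/dθ² = −r cosθ − r²(cos2θ)/√u − r⁴ sin²2θ/(4u^{3/2}),  u = L² − r² sin²θ = 0.0628319 m².
Substituting r = 0.0648 m, L = 0.2541 m, θ = 40°: d²x/dθ² = -0.05282 m.
a = ω²·d²x/dθ² = (9.634)²·(-0.05282) = -4.9027 m/s²;  |a| = 4.9027 m/s².

4.90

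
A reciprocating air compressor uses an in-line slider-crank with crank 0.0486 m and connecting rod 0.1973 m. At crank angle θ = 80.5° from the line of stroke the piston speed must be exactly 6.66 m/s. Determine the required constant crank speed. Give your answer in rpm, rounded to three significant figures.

For an in-line slider-crank, |v_piston| = rω|sinθ|·[1 + r cosθ/√(L² − r² sin²θ)].
With r = 0.0486 m, L = 0.1973 m, θ = 80.5°: the bracketed kinematic factor |dx/dθ| = 0.049942 m.
ω = v/|dx/dθ| = 6.66/0.049942 = 133.35 rad/s.
N = 60ω/(2π) = 1273.4 rpm.

1270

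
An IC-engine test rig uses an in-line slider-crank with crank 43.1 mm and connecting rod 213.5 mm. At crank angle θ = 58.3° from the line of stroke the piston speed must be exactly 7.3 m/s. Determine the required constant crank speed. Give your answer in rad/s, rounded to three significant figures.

180

For an in-line slider-crank, |v_piston| = rω|sinθ|·[1 + r cosθ/√(L² − r² sin²θ)].
With r = 0.0431 m, L = 0.2135 m, θ = 58.3°: the bracketed kinematic factor |dx/dθ| = 0.040619 m.
ω = v/|dx/dθ| = 7.3/0.040619 = 179.72 rad/s.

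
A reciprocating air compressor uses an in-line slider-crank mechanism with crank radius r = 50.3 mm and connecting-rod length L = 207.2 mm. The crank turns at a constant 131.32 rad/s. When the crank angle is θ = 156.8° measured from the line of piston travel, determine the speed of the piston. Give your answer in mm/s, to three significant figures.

2020

ω = 131.3 rad/s
For an in-line slider-crank, x = r cosθ + √(L² − r² sin²θ), so v = −rω sinθ·[1 + r cosθ/√(L² − r² sin²θ)].
With r = 0.0503 m, L = 0.2072 m, θ = 156.8°: √(L² − r² sin²θ) = 0.20625 m.
v = −0.0503·131.3·0.39394·[1 + 0.0503·-0.91914/0.20625] = -2.0189 m/s.
|v| = 2.0189 m/s = 2018.9 mm/s.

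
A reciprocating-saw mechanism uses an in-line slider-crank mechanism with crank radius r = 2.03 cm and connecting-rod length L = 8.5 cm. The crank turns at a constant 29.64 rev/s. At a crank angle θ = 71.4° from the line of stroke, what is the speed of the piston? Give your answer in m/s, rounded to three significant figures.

3.86

ω = 2π·29.6 = 186.2 rad/s
For an in-line slider-crank, x = r cosθ + √(L² − r² sin²θ), so v = −rω sinθ·[1 + r cosθ/√(L² − r² sin²θ)].
With r = 0.0203 m, L = 0.085 m, θ = 71.4°: √(L² − r² sin²θ) = 0.082794 m.
v = −0.0203·186.2·0.94777·[1 + 0.0203·0.31896/0.082794] = -3.8633 m/s.
|v| = 3.8633 m/s.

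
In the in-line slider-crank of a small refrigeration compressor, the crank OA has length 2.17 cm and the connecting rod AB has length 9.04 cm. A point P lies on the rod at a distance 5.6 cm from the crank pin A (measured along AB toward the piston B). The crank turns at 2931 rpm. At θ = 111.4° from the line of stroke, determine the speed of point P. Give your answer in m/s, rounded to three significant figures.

ω = 306.9 rad/s.  Crank-pin speed |V_A| = rω = 6.6605 m/s, perpendicular to OA.
Rod angle: sinφ = −(r/L) sinθ ⇒ φ = -12.914°; ω_rod = −rω cosθ/√(L²−r²sin²θ) = +27.581 rad/s.
V_P = V_A + ω_rod × AP, with AP = 0.056 m along the rod.
Components: V_Px = −rω sinθ − a·ω_rod·sinφ = -5.8561 m/s;  V_Py = rω cosθ + a·ω_rod·cosφ = -0.92478 m/s.
|V_P| = √(V_Px² + V_Py²) = 5.9286 m/s.

5.93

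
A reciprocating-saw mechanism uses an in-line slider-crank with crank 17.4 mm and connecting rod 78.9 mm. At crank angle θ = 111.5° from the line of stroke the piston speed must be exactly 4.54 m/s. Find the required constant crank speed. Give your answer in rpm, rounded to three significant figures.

For an in-line slider-crank, |v_piston| = rω|sinθ|·[1 + r cosθ/√(L² − r² sin²θ)].
With r = 0.0174 m, L = 0.0789 m, θ = 111.5°: the bracketed kinematic factor |dx/dθ| = 0.014852 m.
ω = v/|dx/dθ| = 4.54/0.014852 = 305.68 rad/s.
N = 60ω/(2π) = 2919 rpm.

2920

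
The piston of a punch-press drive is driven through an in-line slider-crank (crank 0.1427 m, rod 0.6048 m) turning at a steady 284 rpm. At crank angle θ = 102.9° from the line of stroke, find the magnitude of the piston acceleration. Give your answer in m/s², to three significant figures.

55.6

ω = 2π·284/60 = 29.74 rad/s
x(θ) = r cosθ + √(L² − r² sin²θ); with ω constant, a = ω²·d²x/dθ².
d²x/dθ² = −r cosθ − r²(cos2θ)/√u − r⁴ sin²2θ/(4u^{3/2}),  u = L² − r² sin²θ = 0.346435 m².
Substituting r = 0.1427 m, L = 0.6048 m, θ = 102.9°: d²x/dθ² = +0.06291 m.
a = ω²·d²x/dθ² = (29.74)²·(+0.06291) = +55.643 m/s²;  |a| = 55.643 m/s².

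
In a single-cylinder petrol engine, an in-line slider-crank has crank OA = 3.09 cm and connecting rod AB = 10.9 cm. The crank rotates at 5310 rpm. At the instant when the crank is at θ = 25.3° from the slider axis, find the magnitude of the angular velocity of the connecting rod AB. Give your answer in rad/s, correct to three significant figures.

144

ω = 556.1 rad/s (converted from 5310 rpm).
The rod makes angle φ with the slider axis where L sinφ = r sinθ; differentiating, L cosφ·φ̇ = r ω cosθ.
L cosφ = √(L² − r² sin²θ) = 0.1082 m.
|ω_rod| = r ω |cosθ| / √(L² − r² sin²θ) = 0.0309·556.1·0.90408/0.1082 = 143.57 rad/s.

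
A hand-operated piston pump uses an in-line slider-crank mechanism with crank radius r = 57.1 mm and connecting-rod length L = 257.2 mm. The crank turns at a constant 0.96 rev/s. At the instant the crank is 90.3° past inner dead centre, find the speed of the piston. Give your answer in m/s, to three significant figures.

0.344

ω = 2π·0.96 = 6.032 rad/s
For an in-line slider-crank, x = r cosθ + √(L² − r² sin²θ), so v = −rω sinθ·[1 + r cosθ/√(L² − r² sin²θ)].
With r = 0.0571 m, L = 0.2572 m, θ = 90.3°: √(L² − r² sin²θ) = 0.25078 m.
v = −0.0571·6.032·0.99999·[1 + 0.0571·-0.00524/0.25078] = -0.344 m/s.
|v| = 0.344 m/s.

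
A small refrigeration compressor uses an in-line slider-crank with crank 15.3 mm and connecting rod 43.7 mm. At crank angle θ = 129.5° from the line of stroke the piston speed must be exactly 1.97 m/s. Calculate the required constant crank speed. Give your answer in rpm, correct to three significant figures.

2070

For an in-line slider-crank, |v_piston| = rω|sinθ|·[1 + r cosθ/√(L² − r² sin²θ)].
With r = 0.0153 m, L = 0.0437 m, θ = 129.5°: the bracketed kinematic factor |dx/dθ| = 0.0090752 m.
ω = v/|dx/dθ| = 1.97/0.0090752 = 217.08 rad/s.
N = 60ω/(2π) = 2072.9 rpm.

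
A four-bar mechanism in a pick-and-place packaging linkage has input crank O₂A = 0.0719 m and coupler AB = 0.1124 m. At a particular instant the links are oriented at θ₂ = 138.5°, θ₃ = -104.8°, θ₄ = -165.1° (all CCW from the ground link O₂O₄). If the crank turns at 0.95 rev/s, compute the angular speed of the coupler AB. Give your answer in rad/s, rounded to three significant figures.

ω₂ = 5.969 rad/s (from 0.95 rev/s).
Differentiating the loop-closure r₂e^{iθ₂}+r₃e^{iθ₃}=r₁+r₄e^{iθ₄} gives r₂ω₂e^{iθ₂}+r₃ω₃e^{iθ₃}=r₄ω₄e^{iθ₄}.
Eliminating the other unknown: ω₃ = r₂ω₂ sin(θ₄−θ₂) / [r₃ sin(θ₃−θ₄)].
Numerator sine = +0.83292; denominator sine = +0.86863.
Result = 0.0719·5.969·(+0.83292) / (0.1124·(+0.86863)) = +3.6613 rad/s; magnitude 3.6613 rad/s.

3.66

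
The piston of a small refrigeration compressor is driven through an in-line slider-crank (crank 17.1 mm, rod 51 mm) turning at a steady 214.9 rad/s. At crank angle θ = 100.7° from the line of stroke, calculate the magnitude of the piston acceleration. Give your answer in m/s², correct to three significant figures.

ω = 214.9 rad/s
x(θ) = r cosθ + √(L² − r² sin²θ); with ω constant, a = ω²·d²x/dθ².
d²x/dθ² = −r cosθ − r²(cos2θ)/√u − r⁴ sin²2θ/(4u^{3/2}),  u = L² − r² sin²θ = 0.00231867 m².
Substituting r = 0.0171 m, L = 0.051 m, θ = 100.7°: d²x/dθ² = +0.0088033 m.
a = ω²·d²x/dθ² = (214.9)²·(+0.0088033) = +406.55 m/s²;  |a| = 406.55 m/s².

407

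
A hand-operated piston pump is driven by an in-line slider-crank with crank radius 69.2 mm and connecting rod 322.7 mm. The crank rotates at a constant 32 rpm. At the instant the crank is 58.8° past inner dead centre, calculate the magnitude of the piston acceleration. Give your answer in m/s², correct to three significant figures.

0.326

ω = 2π·32/60 = 3.351 rad/s
x(θ) = r cosθ + √(L² − r² sin²θ); with ω constant, a = ω²·d²x/dθ².
d²x/dθ² = −r cosθ − r²(cos2θ)/√u − r⁴ sin²2θ/(4u^{3/2}),  u = L² − r² sin²θ = 0.100632 m².
Substituting r = 0.0692 m, L = 0.3227 m, θ = 58.8°: d²x/dθ² = -0.028995 m.
a = ω²·d²x/dθ² = (3.351)²·(-0.028995) = -0.3256 m/s²;  |a| = 0.3256 m/s².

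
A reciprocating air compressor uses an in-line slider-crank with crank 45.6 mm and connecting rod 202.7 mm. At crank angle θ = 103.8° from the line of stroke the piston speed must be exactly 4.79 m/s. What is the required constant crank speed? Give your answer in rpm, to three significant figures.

1090

For an in-line slider-crank, |v_piston| = rω|sinθ|·[1 + r cosθ/√(L² − r² sin²θ)].
With r = 0.0456 m, L = 0.2027 m, θ = 103.8°: the bracketed kinematic factor |dx/dθ| = 0.041849 m.
ω = v/|dx/dθ| = 4.79/0.041849 = 114.46 rad/s.
N = 60ω/(2π) = 1093 rpm.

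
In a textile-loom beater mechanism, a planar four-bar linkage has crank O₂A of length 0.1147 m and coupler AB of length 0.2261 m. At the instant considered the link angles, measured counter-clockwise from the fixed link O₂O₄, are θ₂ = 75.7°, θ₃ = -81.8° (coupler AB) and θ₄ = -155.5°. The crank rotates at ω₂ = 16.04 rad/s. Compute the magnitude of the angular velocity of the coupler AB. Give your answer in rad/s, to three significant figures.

ω₂ = 16.04 rad/s
Differentiating the loop-closure r₂e^{iθ₂}+r₃e^{iθ₃}=r₁+r₄e^{iθ₄} gives r₂ω₂e^{iθ₂}+r₃ω₃e^{iθ₃}=r₄ω₄e^{iθ₄}.
Eliminating the other unknown: ω₃ = r₂ω₂ sin(θ₄−θ₂) / [r₃ sin(θ₃−θ₄)].
Numerator sine = +0.77934; denominator sine = +0.95981.
Result = 0.1147·16.04·(+0.77934) / (0.2261·(+0.95981)) = +6.6071 rad/s; magnitude 6.6071 rad/s.

6.61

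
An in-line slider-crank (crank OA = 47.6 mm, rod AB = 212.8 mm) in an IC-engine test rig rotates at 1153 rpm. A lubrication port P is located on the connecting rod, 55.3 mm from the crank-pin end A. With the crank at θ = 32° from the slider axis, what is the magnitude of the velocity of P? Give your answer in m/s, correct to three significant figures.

4.82

ω = 120.7 rad/s.  Crank-pin speed |V_A| = rω = 5.7473 m/s, perpendicular to OA.
Rod angle: sinφ = −(r/L) sinθ ⇒ φ = -6.808°; ω_rod = −rω cosθ/√(L²−r²sin²θ) = -23.067 rad/s.
V_P = V_A + ω_rod × AP, with AP = 0.0553 m along the rod.
Components: V_Px = −rω sinθ − a·ω_rod·sinφ = -3.1968 m/s;  V_Py = rω cosθ + a·ω_rod·cosφ = +3.6074 m/s.
|V_P| = √(V_Px² + V_Py²) = 4.8201 m/s.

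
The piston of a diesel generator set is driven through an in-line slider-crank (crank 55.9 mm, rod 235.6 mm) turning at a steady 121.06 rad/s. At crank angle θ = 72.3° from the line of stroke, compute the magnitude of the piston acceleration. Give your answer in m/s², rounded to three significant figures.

ω = 121.1 rad/s
x(θ) = r cosθ + √(L² − r² sin²θ); with ω constant, a = ω²·d²x/dθ².
d²x/dθ² = −r cosθ − r²(cos2θ)/√u − r⁴ sin²2θ/(4u^{3/2}),  u = L² − r² sin²θ = 0.0526714 m².
Substituting r = 0.0559 m, L = 0.2356 m, θ = 72.3°: d²x/dθ² = -0.0059648 m.
a = ω²·d²x/dθ² = (121.1)²·(-0.0059648) = -87.417 m/s²;  |a| = 87.417 m/s².

87.4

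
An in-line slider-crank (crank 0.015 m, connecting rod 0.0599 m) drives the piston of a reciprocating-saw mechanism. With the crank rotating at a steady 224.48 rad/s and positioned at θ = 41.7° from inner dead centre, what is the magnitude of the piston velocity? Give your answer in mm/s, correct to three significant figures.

ω = 224.5 rad/s
For an in-line slider-crank, x = r cosθ + √(L² − r² sin²θ), so v = −rω sinθ·[1 + r cosθ/√(L² − r² sin²θ)].
With r = 0.015 m, L = 0.0599 m, θ = 41.7°: √(L² − r² sin²θ) = 0.059063 m.
v = −0.015·224.5·0.66523·[1 + 0.015·0.74664/0.059063] = -2.6647 m/s.
|v| = 2.6647 m/s = 2664.7 mm/s.

2660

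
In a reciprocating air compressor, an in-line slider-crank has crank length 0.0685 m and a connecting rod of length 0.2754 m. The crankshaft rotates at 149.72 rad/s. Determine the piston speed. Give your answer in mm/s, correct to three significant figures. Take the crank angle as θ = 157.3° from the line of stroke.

3050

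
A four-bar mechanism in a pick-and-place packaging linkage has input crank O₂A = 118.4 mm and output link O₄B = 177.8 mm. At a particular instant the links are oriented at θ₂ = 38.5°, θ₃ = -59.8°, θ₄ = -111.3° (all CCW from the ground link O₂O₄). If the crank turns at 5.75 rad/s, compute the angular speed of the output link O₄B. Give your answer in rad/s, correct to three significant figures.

ω₂ = 5.75 rad/s
Differentiating the loop-closure r₂e^{iθ₂}+r₃e^{iθ₃}=r₁+r₄e^{iθ₄} gives r₂ω₂e^{iθ₂}+r₃ω₃e^{iθ₃}=r₄ω₄e^{iθ₄}.
Eliminating the other unknown: ω₄ = r₂ω₂ sin(θ₂−θ₃) / [r₄ sin(θ₄−θ₃)].
Numerator sine = +0.98953; denominator sine = -0.78261.
Result = 0.1184·5.75·(+0.98953) / (0.1778·(-0.78261)) = -4.8414 rad/s; magnitude 4.8414 rad/s.

4.84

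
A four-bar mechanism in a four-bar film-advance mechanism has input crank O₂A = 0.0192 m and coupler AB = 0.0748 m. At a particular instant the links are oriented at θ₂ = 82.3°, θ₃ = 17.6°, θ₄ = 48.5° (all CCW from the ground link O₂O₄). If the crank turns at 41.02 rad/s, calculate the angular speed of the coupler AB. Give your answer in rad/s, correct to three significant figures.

11.4

ω₂ = 41.02 rad/s
Differentiating the loop-closure r₂e^{iθ₂}+r₃e^{iθ₃}=r₁+r₄e^{iθ₄} gives r₂ω₂e^{iθ₂}+r₃ω₃e^{iθ₃}=r₄ω₄e^{iθ₄}.
Eliminating the other unknown: ω₃ = r₂ω₂ sin(θ₄−θ₂) / [r₃ sin(θ₃−θ₄)].
Numerator sine = -0.55630; denominator sine = -0.51354.
Result = 0.0192·41.02·(-0.55630) / (0.0748·(-0.51354)) = +11.406 rad/s; magnitude 11.406 rad/s.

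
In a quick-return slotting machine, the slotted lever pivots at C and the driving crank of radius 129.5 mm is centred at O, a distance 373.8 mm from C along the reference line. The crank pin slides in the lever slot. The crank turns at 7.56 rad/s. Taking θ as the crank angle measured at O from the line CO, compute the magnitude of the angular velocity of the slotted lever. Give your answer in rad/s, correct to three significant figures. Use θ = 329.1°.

1.84

ω = 7.56 rad/s
Crank pin A relative to C: A = (d + r cosθ, r sinθ); lever angle φ = atan2(r sinθ, d + r cosθ).
Differentiating tanφ: φ̇ = rω(d cosθ + r)/(d² + r² + 2dr cosθ).
d² + r² + 2dr cosθ = |CA|² = 0.23957 m²;  d cosθ + r = +0.45024 m.
|ω_lever| = |0.1295·7.56·+0.45024| / 0.23957 = 1.84 rad/s.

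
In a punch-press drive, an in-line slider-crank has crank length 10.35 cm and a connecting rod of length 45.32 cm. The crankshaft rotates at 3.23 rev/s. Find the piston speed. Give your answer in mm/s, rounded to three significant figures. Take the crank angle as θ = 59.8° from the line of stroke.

ω = 2π·3.23 = 20.29 rad/s
For an in-line slider-crank, x = r cosθ + √(L² − r² sin²θ), so v = −rω sinθ·[1 + r cosθ/√(L² − r² sin²θ)].
With r = 0.1035 m, L = 0.4532 m, θ = 59.8°: √(L² − r² sin²θ) = 0.44428 m.
v = −0.1035·20.29·0.86427·[1 + 0.1035·0.50302/0.44428] = -2.0281 m/s.
|v| = 2.0281 m/s = 2028.1 mm/s.

2030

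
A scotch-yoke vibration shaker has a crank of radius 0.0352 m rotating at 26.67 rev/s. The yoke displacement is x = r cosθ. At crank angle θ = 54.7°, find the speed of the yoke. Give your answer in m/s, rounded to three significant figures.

ω = 167.6 rad/s (from 26.67 rev/s).
x = r cosθ ⇒ ẋ = −rω sinθ.
|v| = rω|sinθ| = 0.0352·167.6·|sin 54.7°| = 4.814 m/s.

4.81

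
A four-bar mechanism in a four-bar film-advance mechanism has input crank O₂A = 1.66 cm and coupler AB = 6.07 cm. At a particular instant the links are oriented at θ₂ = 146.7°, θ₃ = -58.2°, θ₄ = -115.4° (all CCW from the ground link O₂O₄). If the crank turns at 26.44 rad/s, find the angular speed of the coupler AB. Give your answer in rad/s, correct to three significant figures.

ω₂ = 26.44 rad/s
Differentiating the loop-closure r₂e^{iθ₂}+r₃e^{iθ₃}=r₁+r₄e^{iθ₄} gives r₂ω₂e^{iθ₂}+r₃ω₃e^{iθ₃}=r₄ω₄e^{iθ₄}.
Eliminating the other unknown: ω₃ = r₂ω₂ sin(θ₄−θ₂) / [r₃ sin(θ₃−θ₄)].
Numerator sine = +0.99051; denominator sine = +0.84057.
Result = 0.0166·26.44·(+0.99051) / (0.0607·(+0.84057)) = +8.5205 rad/s; magnitude 8.5205 rad/s.

8.52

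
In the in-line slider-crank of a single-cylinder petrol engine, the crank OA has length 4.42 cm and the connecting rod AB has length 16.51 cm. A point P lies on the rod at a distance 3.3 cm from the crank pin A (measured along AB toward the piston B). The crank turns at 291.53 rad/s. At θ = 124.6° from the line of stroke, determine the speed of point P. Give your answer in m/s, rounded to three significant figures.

11.8

ω = 291.5 rad/s.  Crank-pin speed |V_A| = rω = 12.886 m/s, perpendicular to OA.
Rod angle: sinφ = −(r/L) sinθ ⇒ φ = -12.731°; ω_rod = −rω cosθ/√(L²−r²sin²θ) = +45.436 rad/s.
V_P = V_A + ω_rod × AP, with AP = 0.033 m along the rod.
Components: V_Px = −rω sinθ − a·ω_rod·sinφ = -10.276 m/s;  V_Py = rω cosθ + a·ω_rod·cosφ = -5.8545 m/s.
|V_P| = √(V_Px² + V_Py²) = 11.827 m/s.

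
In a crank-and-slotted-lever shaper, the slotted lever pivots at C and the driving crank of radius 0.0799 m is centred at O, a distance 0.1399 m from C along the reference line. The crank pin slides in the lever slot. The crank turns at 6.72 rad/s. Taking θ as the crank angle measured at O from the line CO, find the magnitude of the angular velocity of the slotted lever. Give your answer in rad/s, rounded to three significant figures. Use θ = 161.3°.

ω = 6.72 rad/s
Crank pin A relative to C: A = (d + r cosθ, r sinθ); lever angle φ = atan2(r sinθ, d + r cosθ).
Differentiating tanφ: φ̇ = rω(d cosθ + r)/(d² + r² + 2dr cosθ).
d² + r² + 2dr cosθ = |CA|² = 0.00478017 m²;  d cosθ + r = -0.052615 m.
|ω_lever| = |0.0799·6.72·-0.052615| / 0.00478017 = 5.9099 rad/s.

5.91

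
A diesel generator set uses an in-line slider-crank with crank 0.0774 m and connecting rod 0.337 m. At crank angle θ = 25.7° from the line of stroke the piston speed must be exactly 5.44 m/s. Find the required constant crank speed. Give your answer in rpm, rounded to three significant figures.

1280

For an in-line slider-crank, |v_piston| = rω|sinθ|·[1 + r cosθ/√(L² − r² sin²θ)].
With r = 0.0774 m, L = 0.337 m, θ = 25.7°: the bracketed kinematic factor |dx/dθ| = 0.040546 m.
ω = v/|dx/dθ| = 5.44/0.040546 = 134.17 rad/s.
N = 60ω/(2π) = 1281.2 rpm.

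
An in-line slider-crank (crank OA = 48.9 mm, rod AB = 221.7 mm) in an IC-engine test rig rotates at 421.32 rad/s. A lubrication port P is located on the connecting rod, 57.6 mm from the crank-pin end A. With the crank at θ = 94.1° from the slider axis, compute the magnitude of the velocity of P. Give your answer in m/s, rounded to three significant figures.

ω = 421.3 rad/s.  Crank-pin speed |V_A| = rω = 20.603 m/s, perpendicular to OA.
Rod angle: sinφ = −(r/L) sinθ ⇒ φ = -12.709°; ω_rod = −rω cosθ/√(L²−r²sin²θ) = +6.8111 rad/s.
V_P = V_A + ω_rod × AP, with AP = 0.0576 m along the rod.
Components: V_Px = −rω sinθ − a·ω_rod·sinφ = -20.464 m/s;  V_Py = rω cosθ + a·ω_rod·cosφ = -1.0903 m/s.
|V_P| = √(V_Px² + V_Py²) = 20.493 m/s.

20.5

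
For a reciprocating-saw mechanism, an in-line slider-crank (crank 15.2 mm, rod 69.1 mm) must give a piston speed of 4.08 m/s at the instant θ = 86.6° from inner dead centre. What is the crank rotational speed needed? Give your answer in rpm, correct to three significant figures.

For an in-line slider-crank, |v_piston| = rω|sinθ|·[1 + r cosθ/√(L² − r² sin²θ)].
With r = 0.0152 m, L = 0.0691 m, θ = 86.6°: the bracketed kinematic factor |dx/dθ| = 0.015376 m.
ω = v/|dx/dθ| = 4.08/0.015376 = 265.35 rad/s.
N = 60ω/(2π) = 2533.9 rpm.

2530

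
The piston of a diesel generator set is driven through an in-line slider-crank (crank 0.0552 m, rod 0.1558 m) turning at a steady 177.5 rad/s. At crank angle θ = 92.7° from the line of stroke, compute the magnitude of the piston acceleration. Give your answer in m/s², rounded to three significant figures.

ω = 177.5 rad/s
x(θ) = r cosθ + √(L² − r² sin²θ); with ω constant, a = ω²·d²x/dθ².
d²x/dθ² = −r cosθ − r²(cos2θ)/√u − r⁴ sin²2θ/(4u^{3/2}),  u = L² − r² sin²θ = 0.0212334 m².
Substituting r = 0.0552 m, L = 0.1558 m, θ = 92.7°: d²x/dθ² = +0.023412 m.
a = ω²·d²x/dθ² = (177.5)²·(+0.023412) = +737.61 m/s²;  |a| = 737.61 m/s².

738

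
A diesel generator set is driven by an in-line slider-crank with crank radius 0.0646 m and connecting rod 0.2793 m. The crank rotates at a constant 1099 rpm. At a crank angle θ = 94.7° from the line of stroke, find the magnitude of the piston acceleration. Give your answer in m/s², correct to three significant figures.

271

ω = 2π·1099/60 = 115.1 rad/s
x(θ) = r cosθ + √(L² − r² sin²θ); with ω constant, a = ω²·d²x/dθ².
d²x/dθ² = −r cosθ − r²(cos2θ)/√u − r⁴ sin²2θ/(4u^{3/2}),  u = L² − r² sin²θ = 0.0738633 m².
Substituting r = 0.0646 m, L = 0.2793 m, θ = 94.7°: d²x/dθ² = +0.020436 m.
a = ω²·d²x/dθ² = (115.1)²·(+0.020436) = +270.68 m/s²;  |a| = 270.68 m/s².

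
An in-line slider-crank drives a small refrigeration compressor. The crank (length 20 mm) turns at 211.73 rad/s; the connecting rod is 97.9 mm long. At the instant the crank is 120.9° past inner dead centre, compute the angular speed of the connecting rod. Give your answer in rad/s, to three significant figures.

ω = 211.7 rad/s
The rod makes angle φ with the slider axis where L sinφ = r sinθ; differentiating, L cosφ·φ̇ = r ω cosθ.
L cosφ = √(L² − r² sin²θ) = 0.096384 m.
|ω_rod| = r ω |cosθ| / √(L² − r² sin²θ) = 0.02·211.7·0.51354/0.096384 = 22.562 rad/s.

22.6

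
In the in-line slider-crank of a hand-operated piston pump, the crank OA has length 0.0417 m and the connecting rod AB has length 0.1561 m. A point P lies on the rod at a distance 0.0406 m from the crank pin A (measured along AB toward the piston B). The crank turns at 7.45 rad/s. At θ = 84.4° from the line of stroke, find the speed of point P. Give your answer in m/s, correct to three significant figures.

ω = 7.45 rad/s.  Crank-pin speed |V_A| = rω = 0.31067 m/s, perpendicular to OA.
Rod angle: sinφ = −(r/L) sinθ ⇒ φ = -15.418°; ω_rod = −rω cosθ/√(L²−r²sin²θ) = -0.20146 rad/s.
V_P = V_A + ω_rod × AP, with AP = 0.0406 m along the rod.
Components: V_Px = −rω sinθ − a·ω_rod·sinφ = -0.31136 m/s;  V_Py = rω cosθ + a·ω_rod·cosφ = +0.022431 m/s.
|V_P| = √(V_Px² + V_Py²) = 0.31216 m/s.

0.312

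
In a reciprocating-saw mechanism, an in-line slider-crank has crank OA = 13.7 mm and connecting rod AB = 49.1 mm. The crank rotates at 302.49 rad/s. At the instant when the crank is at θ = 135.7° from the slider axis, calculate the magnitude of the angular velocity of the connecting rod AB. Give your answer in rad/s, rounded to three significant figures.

ω = 302.5 rad/s
The rod makes angle φ with the slider axis where L sinφ = r sinθ; differentiating, L cosφ·φ̇ = r ω cosθ.
L cosφ = √(L² − r² sin²θ) = 0.048159 m.
|ω_rod| = r ω |cosθ| / √(L² − r² sin²θ) = 0.0137·302.5·0.71569/0.048159 = 61.586 rad/s.

61.6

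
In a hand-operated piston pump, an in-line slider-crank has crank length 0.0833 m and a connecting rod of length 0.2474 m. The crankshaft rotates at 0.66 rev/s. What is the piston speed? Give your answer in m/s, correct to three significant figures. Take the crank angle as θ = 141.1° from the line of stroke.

0.159

ω = 2π·0.66 = 4.147 rad/s
For an in-line slider-crank, x = r cosθ + √(L² − r² sin²θ), so v = −rω sinθ·[1 + r cosθ/√(L² − r² sin²θ)].
With r = 0.0833 m, L = 0.2474 m, θ = 141.1°: √(L² − r² sin²θ) = 0.24181 m.
v = −0.0833·4.147·0.62796·[1 + 0.0833·-0.77824/0.24181] = -0.15877 m/s.
|v| = 0.15877 m/s.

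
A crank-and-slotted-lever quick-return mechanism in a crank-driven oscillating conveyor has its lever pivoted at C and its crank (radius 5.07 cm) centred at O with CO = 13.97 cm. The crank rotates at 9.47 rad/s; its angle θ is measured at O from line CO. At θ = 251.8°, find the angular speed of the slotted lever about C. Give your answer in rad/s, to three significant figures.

ω = 9.47 rad/s
Crank pin A relative to C: A = (d + r cosθ, r sinθ); lever angle φ = atan2(r sinθ, d + r cosθ).
Differentiating tanφ: φ̇ = rω(d cosθ + r)/(d² + r² + 2dr cosθ).
d² + r² + 2dr cosθ = |CA|² = 0.0176622 m²;  d cosθ + r = +0.0070668 m.
|ω_lever| = |0.0507·9.47·+0.0070668| / 0.0176622 = 0.1921 rad/s.

0.192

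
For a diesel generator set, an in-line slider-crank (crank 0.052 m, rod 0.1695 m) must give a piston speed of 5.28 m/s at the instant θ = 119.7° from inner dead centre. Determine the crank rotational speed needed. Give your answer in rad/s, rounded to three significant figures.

For an in-line slider-crank, |v_piston| = rω|sinθ|·[1 + r cosθ/√(L² − r² sin²θ)].
With r = 0.052 m, L = 0.1695 m, θ = 119.7°: the bracketed kinematic factor |dx/dθ| = 0.038046 m.
ω = v/|dx/dθ| = 5.28/0.038046 = 138.78 rad/s.

139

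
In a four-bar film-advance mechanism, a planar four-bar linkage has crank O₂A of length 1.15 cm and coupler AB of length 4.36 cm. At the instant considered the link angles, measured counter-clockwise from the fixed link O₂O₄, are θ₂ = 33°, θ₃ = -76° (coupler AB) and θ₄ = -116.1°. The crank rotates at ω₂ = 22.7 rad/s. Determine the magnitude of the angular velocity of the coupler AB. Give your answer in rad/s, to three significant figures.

4.77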